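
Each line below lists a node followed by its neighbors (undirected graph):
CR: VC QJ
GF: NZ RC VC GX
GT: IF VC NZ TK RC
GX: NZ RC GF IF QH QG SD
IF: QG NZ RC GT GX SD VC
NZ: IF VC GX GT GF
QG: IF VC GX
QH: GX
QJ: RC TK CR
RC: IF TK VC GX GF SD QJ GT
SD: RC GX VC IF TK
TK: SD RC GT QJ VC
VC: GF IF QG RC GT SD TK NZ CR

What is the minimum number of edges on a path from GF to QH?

Level 0: GF
Level 1: GX, NZ, RC, VC
Level 2: CR, GT, IF, QG, QH, QJ, SD, TK
QH first appears at level 2.

2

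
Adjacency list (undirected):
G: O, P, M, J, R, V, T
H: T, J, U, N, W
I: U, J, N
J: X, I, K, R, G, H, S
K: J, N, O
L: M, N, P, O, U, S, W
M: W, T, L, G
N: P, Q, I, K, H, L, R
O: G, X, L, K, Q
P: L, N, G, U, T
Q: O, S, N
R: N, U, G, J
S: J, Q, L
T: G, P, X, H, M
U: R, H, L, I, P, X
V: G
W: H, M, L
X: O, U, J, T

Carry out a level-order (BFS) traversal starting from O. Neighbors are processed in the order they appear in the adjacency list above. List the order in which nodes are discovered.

O, G, X, L, K, Q, P, M, J, R, V, T, U, N, S, W, I, H

Visit O; enqueue G, X, L, K, Q → queue [G, X, L, K, Q]
Visit G; enqueue P, M, J, R, V, T → queue [X, L, K, Q, P, M, J, R, V, T]
Visit X; enqueue U → queue [L, K, Q, P, M, J, R, V, T, U]
Visit L; enqueue N, S, W → queue [K, Q, P, M, J, R, V, T, U, N, S, W]
Visit K → queue [Q, P, M, J, R, V, T, U, N, S, W]
Visit Q → queue [P, M, J, R, V, T, U, N, S, W]
Visit P → queue [M, J, R, V, T, U, N, S, W]
Visit M → queue [J, R, V, T, U, N, S, W]
Visit J; enqueue I, H → queue [R, V, T, U, N, S, W, I, H]
Visit R → queue [V, T, U, N, S, W, I, H]
Visit V → queue [T, U, N, S, W, I, H]
Visit T → queue [U, N, S, W, I, H]
Visit U → queue [N, S, W, I, H]
Visit N → queue [S, W, I, H]
Visit S → queue [W, I, H]
Visit W → queue [I, H]
Visit I → queue [H]
Visit H → queue []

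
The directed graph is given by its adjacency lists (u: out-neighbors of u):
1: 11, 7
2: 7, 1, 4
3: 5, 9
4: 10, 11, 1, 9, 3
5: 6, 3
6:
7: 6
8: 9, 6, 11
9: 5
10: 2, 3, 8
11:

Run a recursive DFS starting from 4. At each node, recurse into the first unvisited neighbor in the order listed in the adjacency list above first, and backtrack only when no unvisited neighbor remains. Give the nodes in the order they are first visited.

Visit 4
4 → 10
10 → 2
2 → 7
7 → 6
2 → 1
1 → 11
10 → 3
3 → 5
3 → 9
10 → 8

4 10 2 7 6 1 11 3 5 9 8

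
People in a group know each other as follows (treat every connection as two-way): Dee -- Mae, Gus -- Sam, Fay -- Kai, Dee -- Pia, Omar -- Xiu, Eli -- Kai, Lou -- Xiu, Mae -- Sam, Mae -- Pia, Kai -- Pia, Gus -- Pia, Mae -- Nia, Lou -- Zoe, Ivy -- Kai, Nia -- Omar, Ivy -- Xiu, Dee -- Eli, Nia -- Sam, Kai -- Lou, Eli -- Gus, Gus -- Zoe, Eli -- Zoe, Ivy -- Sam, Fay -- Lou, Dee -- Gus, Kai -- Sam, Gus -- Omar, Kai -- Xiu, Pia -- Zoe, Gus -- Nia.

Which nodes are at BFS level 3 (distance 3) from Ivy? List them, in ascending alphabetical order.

Level 0: Ivy
Level 1: Kai, Sam, Xiu
Level 2: Eli, Fay, Gus, Lou, Mae, Nia, Omar, Pia
Level 3: Dee, Zoe

Dee, Zoe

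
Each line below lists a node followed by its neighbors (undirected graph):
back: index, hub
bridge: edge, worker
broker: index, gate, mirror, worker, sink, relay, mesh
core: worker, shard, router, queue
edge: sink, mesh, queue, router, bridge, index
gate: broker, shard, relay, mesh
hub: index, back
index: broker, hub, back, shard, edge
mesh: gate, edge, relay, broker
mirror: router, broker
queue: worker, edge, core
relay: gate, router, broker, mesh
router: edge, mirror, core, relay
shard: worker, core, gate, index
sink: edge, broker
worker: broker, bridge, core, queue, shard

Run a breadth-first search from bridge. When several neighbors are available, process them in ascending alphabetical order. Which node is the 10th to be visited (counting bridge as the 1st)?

core

Visit bridge; enqueue edge, worker → queue [edge, worker]
Visit edge; enqueue index, mesh, queue, router, sink → queue [worker, index, mesh, queue, router, sink]
Visit worker; enqueue broker, core, shard → queue [index, mesh, queue, router, sink, broker, core, shard]
Visit index; enqueue back, hub → queue [mesh, queue, router, sink, broker, core, shard, back, hub]
Visit mesh; enqueue gate, relay → queue [queue, router, sink, broker, core, shard, back, hub, gate, relay]
Visit queue → queue [router, sink, broker, core, shard, back, hub, gate, relay]
Visit router; enqueue mirror → queue [sink, broker, core, shard, back, hub, gate, relay, mirror]
Visit sink → queue [broker, core, shard, back, hub, gate, relay, mirror]
Visit broker → queue [core, shard, back, hub, gate, relay, mirror]
Visit core → queue [shard, back, hub, gate, relay, mirror]
Visit shard → queue [back, hub, gate, relay, mirror]
Visit back → queue [hub, gate, relay, mirror]
Visit hub → queue [gate, relay, mirror]
Visit gate → queue [relay, mirror]
Visit relay → queue [mirror]
Visit mirror → queue []

Visit order: bridge, edge, worker, index, mesh, queue, router, sink, broker, core, shard, back, hub, gate, relay, mirror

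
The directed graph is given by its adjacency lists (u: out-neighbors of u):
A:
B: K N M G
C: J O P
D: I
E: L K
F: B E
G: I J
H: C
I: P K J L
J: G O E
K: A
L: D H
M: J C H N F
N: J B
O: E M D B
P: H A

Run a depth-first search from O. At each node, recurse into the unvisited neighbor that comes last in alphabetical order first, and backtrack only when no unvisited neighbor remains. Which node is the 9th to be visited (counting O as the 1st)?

C

Visit O
O → M
M → N
N → J
J → G
G → I
I → P
P → H
H → C
P → A
I → L
L → D
I → K
J → E
N → B
M → F

Visit order: O, M, N, J, G, I, P, H, C, A, L, D, K, E, B, F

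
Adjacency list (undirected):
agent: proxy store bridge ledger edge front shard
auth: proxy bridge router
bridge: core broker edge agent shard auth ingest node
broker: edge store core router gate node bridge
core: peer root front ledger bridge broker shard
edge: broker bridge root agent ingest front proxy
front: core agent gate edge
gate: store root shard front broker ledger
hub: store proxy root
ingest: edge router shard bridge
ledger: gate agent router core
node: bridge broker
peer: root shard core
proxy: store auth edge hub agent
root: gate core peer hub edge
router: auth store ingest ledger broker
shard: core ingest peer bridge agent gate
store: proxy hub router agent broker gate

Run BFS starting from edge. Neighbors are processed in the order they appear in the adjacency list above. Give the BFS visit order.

Visit edge; enqueue broker, bridge, root, agent, ingest, front, proxy → queue [broker, bridge, root, agent, ingest, front, proxy]
Visit broker; enqueue store, core, router, gate, node → queue [bridge, root, agent, ingest, front, proxy, store, core, router, gate, node]
Visit bridge; enqueue shard, auth → queue [root, agent, ingest, front, proxy, store, core, router, gate, node, shard, auth]
Visit root; enqueue peer, hub → queue [agent, ingest, front, proxy, store, core, router, gate, node, shard, auth, peer, hub]
Visit agent; enqueue ledger → queue [ingest, front, proxy, store, core, router, gate, node, shard, auth, peer, hub, ledger]
Visit ingest → queue [front, proxy, store, core, router, gate, node, shard, auth, peer, hub, ledger]
Visit front → queue [proxy, store, core, router, gate, node, shard, auth, peer, hub, ledger]
Visit proxy → queue [store, core, router, gate, node, shard, auth, peer, hub, ledger]
Visit store → queue [core, router, gate, node, shard, auth, peer, hub, ledger]
Visit core → queue [router, gate, node, shard, auth, peer, hub, ledger]
Visit router → queue [gate, node, shard, auth, peer, hub, ledger]
Visit gate → queue [node, shard, auth, peer, hub, ledger]
Visit node → queue [shard, auth, peer, hub, ledger]
Visit shard → queue [auth, peer, hub, ledger]
Visit auth → queue [peer, hub, ledger]
Visit peer → queue [hub, ledger]
Visit hub → queue [ledger]
Visit ledger → queue []

edge, broker, bridge, root, agent, ingest, front, proxy, store, core, router, gate, node, shard, auth, peer, hub, ledger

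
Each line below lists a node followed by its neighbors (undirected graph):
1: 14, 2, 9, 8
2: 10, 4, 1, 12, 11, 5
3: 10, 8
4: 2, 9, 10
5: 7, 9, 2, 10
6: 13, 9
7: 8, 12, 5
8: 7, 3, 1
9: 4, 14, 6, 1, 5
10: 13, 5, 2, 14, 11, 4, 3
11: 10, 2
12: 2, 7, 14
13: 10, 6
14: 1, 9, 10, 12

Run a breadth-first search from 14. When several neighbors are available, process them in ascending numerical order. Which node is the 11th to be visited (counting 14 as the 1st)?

Visit 14; enqueue 1, 9, 10, 12 → queue [1, 9, 10, 12]
Visit 1; enqueue 2, 8 → queue [9, 10, 12, 2, 8]
Visit 9; enqueue 4, 5, 6 → queue [10, 12, 2, 8, 4, 5, 6]
Visit 10; enqueue 3, 11, 13 → queue [12, 2, 8, 4, 5, 6, 3, 11, 13]
Visit 12; enqueue 7 → queue [2, 8, 4, 5, 6, 3, 11, 13, 7]
Visit 2 → queue [8, 4, 5, 6, 3, 11, 13, 7]
Visit 8 → queue [4, 5, 6, 3, 11, 13, 7]
Visit 4 → queue [5, 6, 3, 11, 13, 7]
Visit 5 → queue [6, 3, 11, 13, 7]
Visit 6 → queue [3, 11, 13, 7]
Visit 3 → queue [11, 13, 7]
Visit 11 → queue [13, 7]
Visit 13 → queue [7]
Visit 7 → queue []

Visit order: 14, 1, 9, 10, 12, 2, 8, 4, 5, 6, 3, 11, 13, 7

3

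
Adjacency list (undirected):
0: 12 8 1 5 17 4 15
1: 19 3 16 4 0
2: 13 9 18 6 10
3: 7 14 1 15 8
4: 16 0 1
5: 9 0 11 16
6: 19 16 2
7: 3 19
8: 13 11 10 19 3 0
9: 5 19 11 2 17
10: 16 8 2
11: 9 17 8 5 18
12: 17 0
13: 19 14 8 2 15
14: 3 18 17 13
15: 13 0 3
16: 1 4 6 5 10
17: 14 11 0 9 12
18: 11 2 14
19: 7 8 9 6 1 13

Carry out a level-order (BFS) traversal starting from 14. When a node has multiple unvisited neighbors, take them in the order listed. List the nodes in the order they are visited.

Visit 14; enqueue 3, 18, 17, 13 → queue [3, 18, 17, 13]
Visit 3; enqueue 7, 1, 15, 8 → queue [18, 17, 13, 7, 1, 15, 8]
Visit 18; enqueue 11, 2 → queue [17, 13, 7, 1, 15, 8, 11, 2]
Visit 17; enqueue 0, 9, 12 → queue [13, 7, 1, 15, 8, 11, 2, 0, 9, 12]
Visit 13; enqueue 19 → queue [7, 1, 15, 8, 11, 2, 0, 9, 12, 19]
Visit 7 → queue [1, 15, 8, 11, 2, 0, 9, 12, 19]
Visit 1; enqueue 16, 4 → queue [15, 8, 11, 2, 0, 9, 12, 19, 16, 4]
Visit 15 → queue [8, 11, 2, 0, 9, 12, 19, 16, 4]
Visit 8; enqueue 10 → queue [11, 2, 0, 9, 12, 19, 16, 4, 10]
Visit 11; enqueue 5 → queue [2, 0, 9, 12, 19, 16, 4, 10, 5]
Visit 2; enqueue 6 → queue [0, 9, 12, 19, 16, 4, 10, 5, 6]
Visit 0 → queue [9, 12, 19, 16, 4, 10, 5, 6]
Visit 9 → queue [12, 19, 16, 4, 10, 5, 6]
Visit 12 → queue [19, 16, 4, 10, 5, 6]
Visit 19 → queue [16, 4, 10, 5, 6]
Visit 16 → queue [4, 10, 5, 6]
Visit 4 → queue [10, 5, 6]
Visit 10 → queue [5, 6]
Visit 5 → queue [6]
Visit 6 → queue []

14 -> 3 -> 18 -> 17 -> 13 -> 7 -> 1 -> 15 -> 8 -> 11 -> 2 -> 0 -> 9 -> 12 -> 19 -> 16 -> 4 -> 10 -> 5 -> 6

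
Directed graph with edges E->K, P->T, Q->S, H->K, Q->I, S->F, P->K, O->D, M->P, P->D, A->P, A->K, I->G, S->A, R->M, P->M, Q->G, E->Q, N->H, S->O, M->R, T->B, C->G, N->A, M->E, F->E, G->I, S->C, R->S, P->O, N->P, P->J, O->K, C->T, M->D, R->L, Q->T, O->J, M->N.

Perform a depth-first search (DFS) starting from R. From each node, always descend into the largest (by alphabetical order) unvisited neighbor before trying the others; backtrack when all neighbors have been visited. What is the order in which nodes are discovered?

Visit R
R → S
S → O
O → K
O → J
O → D
S → F
F → E
E → Q
Q → T
T → B
Q → I
I → G
S → C
S → A
A → P
P → M
M → N
N → H
R → L

R → S → O → K → J → D → F → E → Q → T → B → I → G → C → A → P → M → N → H → L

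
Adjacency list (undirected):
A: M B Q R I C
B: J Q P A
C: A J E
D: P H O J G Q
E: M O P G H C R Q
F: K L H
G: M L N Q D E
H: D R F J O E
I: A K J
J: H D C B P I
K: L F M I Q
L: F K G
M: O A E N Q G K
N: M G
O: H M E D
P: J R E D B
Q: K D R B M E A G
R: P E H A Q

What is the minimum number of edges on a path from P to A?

2

Level 0: P
Level 1: B, D, E, J, R
Level 2: A, C, G, H, I, M, O, Q
Level 3: F, K, L, N
A first appears at level 2.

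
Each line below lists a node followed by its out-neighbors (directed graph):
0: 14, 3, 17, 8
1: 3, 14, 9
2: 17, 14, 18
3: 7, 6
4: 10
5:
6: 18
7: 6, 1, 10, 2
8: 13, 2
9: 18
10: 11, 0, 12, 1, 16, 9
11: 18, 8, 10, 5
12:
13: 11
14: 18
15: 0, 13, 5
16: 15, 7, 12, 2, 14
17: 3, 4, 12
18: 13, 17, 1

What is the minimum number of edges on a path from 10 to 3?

2

Level 0: 10
Level 1: 0, 1, 9, 11, 12, 16
Level 2: 2, 3, 5, 7, 8, 14, 15, 17, 18
Level 3: 4, 6, 13
3 first appears at level 2.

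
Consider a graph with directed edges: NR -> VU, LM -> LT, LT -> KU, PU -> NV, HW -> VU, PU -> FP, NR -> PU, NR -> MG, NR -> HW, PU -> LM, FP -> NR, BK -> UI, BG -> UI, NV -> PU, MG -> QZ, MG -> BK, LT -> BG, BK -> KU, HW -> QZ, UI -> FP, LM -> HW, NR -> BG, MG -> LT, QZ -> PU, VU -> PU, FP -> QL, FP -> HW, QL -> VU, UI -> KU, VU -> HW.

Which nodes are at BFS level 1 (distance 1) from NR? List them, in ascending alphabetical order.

BG, HW, MG, PU, VU

Level 0: NR
Level 1: BG, HW, MG, PU, VU
Level 2: BK, FP, LM, LT, NV, QZ, UI
Level 3: KU, QL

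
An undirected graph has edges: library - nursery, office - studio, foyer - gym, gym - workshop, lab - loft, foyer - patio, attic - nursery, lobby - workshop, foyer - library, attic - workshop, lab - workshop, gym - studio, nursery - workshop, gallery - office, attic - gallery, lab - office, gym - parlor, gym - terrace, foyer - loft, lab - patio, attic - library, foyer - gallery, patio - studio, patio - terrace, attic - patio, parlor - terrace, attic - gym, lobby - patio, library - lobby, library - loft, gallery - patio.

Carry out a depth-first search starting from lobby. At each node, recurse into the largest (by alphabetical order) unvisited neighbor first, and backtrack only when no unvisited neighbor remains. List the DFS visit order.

lobby → workshop → nursery → library → loft → lab → patio → terrace → parlor → gym → studio → office → gallery → foyer → attic

Visit lobby
lobby → workshop
workshop → nursery
nursery → library
library → loft
loft → lab
lab → patio
patio → terrace
terrace → parlor
parlor → gym
gym → studio
studio → office
office → gallery
gallery → foyer
gallery → attic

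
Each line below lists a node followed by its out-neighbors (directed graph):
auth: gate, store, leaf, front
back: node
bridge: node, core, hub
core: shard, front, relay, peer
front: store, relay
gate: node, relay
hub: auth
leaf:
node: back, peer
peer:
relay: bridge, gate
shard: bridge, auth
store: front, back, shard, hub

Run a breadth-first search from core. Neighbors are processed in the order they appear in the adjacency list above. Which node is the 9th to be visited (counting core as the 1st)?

gate

Visit core; enqueue shard, front, relay, peer → queue [shard, front, relay, peer]
Visit shard; enqueue bridge, auth → queue [front, relay, peer, bridge, auth]
Visit front; enqueue store → queue [relay, peer, bridge, auth, store]
Visit relay; enqueue gate → queue [peer, bridge, auth, store, gate]
Visit peer → queue [bridge, auth, store, gate]
Visit bridge; enqueue node, hub → queue [auth, store, gate, node, hub]
Visit auth; enqueue leaf → queue [store, gate, node, hub, leaf]
Visit store; enqueue back → queue [gate, node, hub, leaf, back]
Visit gate → queue [node, hub, leaf, back]
Visit node → queue [hub, leaf, back]
Visit hub → queue [leaf, back]
Visit leaf → queue [back]
Visit back → queue []

Visit order: core, shard, front, relay, peer, bridge, auth, store, gate, node, hub, leaf, back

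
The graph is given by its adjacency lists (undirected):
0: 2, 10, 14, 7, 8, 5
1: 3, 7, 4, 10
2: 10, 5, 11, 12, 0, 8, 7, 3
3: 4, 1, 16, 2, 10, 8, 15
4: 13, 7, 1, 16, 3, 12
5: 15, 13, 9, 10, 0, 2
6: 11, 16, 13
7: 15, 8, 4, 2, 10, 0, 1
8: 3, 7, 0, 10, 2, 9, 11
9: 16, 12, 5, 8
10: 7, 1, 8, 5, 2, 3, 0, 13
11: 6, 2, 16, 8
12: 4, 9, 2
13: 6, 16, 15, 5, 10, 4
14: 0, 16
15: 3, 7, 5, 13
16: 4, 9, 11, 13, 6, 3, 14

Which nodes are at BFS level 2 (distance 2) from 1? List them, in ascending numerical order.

0, 2, 5, 8, 12, 13, 15, 16

Level 0: 1
Level 1: 3, 4, 7, 10
Level 2: 0, 2, 5, 8, 12, 13, 15, 16
Level 3: 6, 9, 11, 14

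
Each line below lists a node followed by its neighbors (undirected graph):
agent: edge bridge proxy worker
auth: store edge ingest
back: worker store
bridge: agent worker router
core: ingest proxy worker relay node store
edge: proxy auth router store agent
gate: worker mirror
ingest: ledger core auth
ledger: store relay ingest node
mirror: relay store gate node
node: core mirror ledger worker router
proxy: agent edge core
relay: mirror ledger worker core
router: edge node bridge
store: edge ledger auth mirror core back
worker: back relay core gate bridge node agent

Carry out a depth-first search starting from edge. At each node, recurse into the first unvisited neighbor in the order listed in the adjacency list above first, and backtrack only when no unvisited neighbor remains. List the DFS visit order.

edge proxy agent bridge worker back store ledger relay mirror gate node core ingest auth router

Visit edge
edge → proxy
proxy → agent
agent → bridge
bridge → worker
worker → back
back → store
store → ledger
ledger → relay
relay → mirror
mirror → gate
mirror → node
node → core
core → ingest
ingest → auth
node → router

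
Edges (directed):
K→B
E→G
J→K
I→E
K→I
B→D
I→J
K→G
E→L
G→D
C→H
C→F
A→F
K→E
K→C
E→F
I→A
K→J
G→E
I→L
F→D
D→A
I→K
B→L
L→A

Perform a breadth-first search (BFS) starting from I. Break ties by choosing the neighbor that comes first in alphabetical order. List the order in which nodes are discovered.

I -> A -> E -> J -> K -> L -> F -> G -> B -> C -> D -> H

Visit I; enqueue A, E, J, K, L → queue [A, E, J, K, L]
Visit A; enqueue F → queue [E, J, K, L, F]
Visit E; enqueue G → queue [J, K, L, F, G]
Visit J → queue [K, L, F, G]
Visit K; enqueue B, C → queue [L, F, G, B, C]
Visit L → queue [F, G, B, C]
Visit F; enqueue D → queue [G, B, C, D]
Visit G → queue [B, C, D]
Visit B → queue [C, D]
Visit C; enqueue H → queue [D, H]
Visit D → queue [H]
Visit H → queue []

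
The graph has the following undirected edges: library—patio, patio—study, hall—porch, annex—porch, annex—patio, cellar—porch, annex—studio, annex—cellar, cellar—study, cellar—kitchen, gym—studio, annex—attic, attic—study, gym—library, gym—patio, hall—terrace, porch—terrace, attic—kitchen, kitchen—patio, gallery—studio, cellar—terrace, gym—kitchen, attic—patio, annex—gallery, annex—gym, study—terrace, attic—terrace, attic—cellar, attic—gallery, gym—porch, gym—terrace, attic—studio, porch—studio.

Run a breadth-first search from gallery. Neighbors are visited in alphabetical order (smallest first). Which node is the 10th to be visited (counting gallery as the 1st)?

study

Visit gallery; enqueue annex, attic, studio → queue [annex, attic, studio]
Visit annex; enqueue cellar, gym, patio, porch → queue [attic, studio, cellar, gym, patio, porch]
Visit attic; enqueue kitchen, study, terrace → queue [studio, cellar, gym, patio, porch, kitchen, study, terrace]
Visit studio → queue [cellar, gym, patio, porch, kitchen, study, terrace]
Visit cellar → queue [gym, patio, porch, kitchen, study, terrace]
Visit gym; enqueue library → queue [patio, porch, kitchen, study, terrace, library]
Visit patio → queue [porch, kitchen, study, terrace, library]
Visit porch; enqueue hall → queue [kitchen, study, terrace, library, hall]
Visit kitchen → queue [study, terrace, library, hall]
Visit study → queue [terrace, library, hall]
Visit terrace → queue [library, hall]
Visit library → queue [hall]
Visit hall → queue []

Visit order: gallery, annex, attic, studio, cellar, gym, patio, porch, kitchen, study, terrace, library, hall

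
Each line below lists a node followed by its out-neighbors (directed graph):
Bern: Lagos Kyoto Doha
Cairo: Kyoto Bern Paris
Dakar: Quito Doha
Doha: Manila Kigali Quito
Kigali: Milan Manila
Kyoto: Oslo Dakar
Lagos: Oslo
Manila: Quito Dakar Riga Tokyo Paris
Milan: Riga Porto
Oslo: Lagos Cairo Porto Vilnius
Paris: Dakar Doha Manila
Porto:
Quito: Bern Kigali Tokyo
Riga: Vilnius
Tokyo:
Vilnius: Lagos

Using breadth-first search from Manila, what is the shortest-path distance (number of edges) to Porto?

4

Level 0: Manila
Level 1: Dakar, Paris, Quito, Riga, Tokyo
Level 2: Bern, Doha, Kigali, Vilnius
Level 3: Kyoto, Lagos, Milan
Level 4: Oslo, Porto
Level 5: Cairo
Porto first appears at level 4.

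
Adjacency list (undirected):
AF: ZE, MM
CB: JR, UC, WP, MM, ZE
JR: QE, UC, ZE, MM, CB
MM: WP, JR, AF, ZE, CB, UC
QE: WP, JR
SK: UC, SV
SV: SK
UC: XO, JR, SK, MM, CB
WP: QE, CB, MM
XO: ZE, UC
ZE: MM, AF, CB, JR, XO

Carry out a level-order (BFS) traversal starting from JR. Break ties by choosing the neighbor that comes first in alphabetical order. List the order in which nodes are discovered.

Visit JR; enqueue CB, MM, QE, UC, ZE → queue [CB, MM, QE, UC, ZE]
Visit CB; enqueue WP → queue [MM, QE, UC, ZE, WP]
Visit MM; enqueue AF → queue [QE, UC, ZE, WP, AF]
Visit QE → queue [UC, ZE, WP, AF]
Visit UC; enqueue SK, XO → queue [ZE, WP, AF, SK, XO]
Visit ZE → queue [WP, AF, SK, XO]
Visit WP → queue [AF, SK, XO]
Visit AF → queue [SK, XO]
Visit SK; enqueue SV → queue [XO, SV]
Visit XO → queue [SV]
Visit SV → queue []

JR, CB, MM, QE, UC, ZE, WP, AF, SK, XO, SV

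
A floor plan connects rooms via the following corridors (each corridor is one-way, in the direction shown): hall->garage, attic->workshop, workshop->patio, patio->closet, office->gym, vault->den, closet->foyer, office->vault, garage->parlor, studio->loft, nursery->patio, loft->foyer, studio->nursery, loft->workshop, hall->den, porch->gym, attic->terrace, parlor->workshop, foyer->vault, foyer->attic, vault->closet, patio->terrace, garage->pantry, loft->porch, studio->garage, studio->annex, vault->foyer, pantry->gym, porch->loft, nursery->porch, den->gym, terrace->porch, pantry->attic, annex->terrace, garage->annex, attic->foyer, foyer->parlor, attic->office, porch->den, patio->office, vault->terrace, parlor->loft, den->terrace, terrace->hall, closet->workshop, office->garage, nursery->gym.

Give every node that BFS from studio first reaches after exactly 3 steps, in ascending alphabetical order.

Level 0: studio
Level 1: annex, garage, loft, nursery
Level 2: foyer, gym, pantry, parlor, patio, porch, terrace, workshop
Level 3: attic, closet, den, hall, office, vault

attic, closet, den, hall, office, vault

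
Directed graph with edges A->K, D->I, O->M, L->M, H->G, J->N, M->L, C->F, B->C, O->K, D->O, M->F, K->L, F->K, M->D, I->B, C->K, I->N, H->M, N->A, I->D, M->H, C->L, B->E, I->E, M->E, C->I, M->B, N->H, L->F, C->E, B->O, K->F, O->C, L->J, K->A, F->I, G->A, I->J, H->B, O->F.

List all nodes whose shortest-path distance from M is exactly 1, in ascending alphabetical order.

Level 0: M
Level 1: B, D, E, F, H, L
Level 2: C, G, I, J, K, O
Level 3: A, N

B, D, E, F, H, L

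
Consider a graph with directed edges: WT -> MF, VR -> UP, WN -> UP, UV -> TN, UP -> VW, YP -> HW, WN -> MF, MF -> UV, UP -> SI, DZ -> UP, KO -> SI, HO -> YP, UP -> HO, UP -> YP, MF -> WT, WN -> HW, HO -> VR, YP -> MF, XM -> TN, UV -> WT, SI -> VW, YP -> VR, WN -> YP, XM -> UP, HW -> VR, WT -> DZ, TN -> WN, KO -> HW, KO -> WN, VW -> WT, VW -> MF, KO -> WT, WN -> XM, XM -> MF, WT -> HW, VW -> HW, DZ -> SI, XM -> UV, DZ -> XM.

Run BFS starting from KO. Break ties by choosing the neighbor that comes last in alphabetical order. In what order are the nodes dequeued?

KO, WT, WN, SI, HW, MF, DZ, YP, XM, UP, VW, VR, UV, TN, HO

Visit KO; enqueue WT, WN, SI, HW → queue [WT, WN, SI, HW]
Visit WT; enqueue MF, DZ → queue [WN, SI, HW, MF, DZ]
Visit WN; enqueue YP, XM, UP → queue [SI, HW, MF, DZ, YP, XM, UP]
Visit SI; enqueue VW → queue [HW, MF, DZ, YP, XM, UP, VW]
Visit HW; enqueue VR → queue [MF, DZ, YP, XM, UP, VW, VR]
Visit MF; enqueue UV → queue [DZ, YP, XM, UP, VW, VR, UV]
Visit DZ → queue [YP, XM, UP, VW, VR, UV]
Visit YP → queue [XM, UP, VW, VR, UV]
Visit XM; enqueue TN → queue [UP, VW, VR, UV, TN]
Visit UP; enqueue HO → queue [VW, VR, UV, TN, HO]
Visit VW → queue [VR, UV, TN, HO]
Visit VR → queue [UV, TN, HO]
Visit UV → queue [TN, HO]
Visit TN → queue [HO]
Visit HO → queue []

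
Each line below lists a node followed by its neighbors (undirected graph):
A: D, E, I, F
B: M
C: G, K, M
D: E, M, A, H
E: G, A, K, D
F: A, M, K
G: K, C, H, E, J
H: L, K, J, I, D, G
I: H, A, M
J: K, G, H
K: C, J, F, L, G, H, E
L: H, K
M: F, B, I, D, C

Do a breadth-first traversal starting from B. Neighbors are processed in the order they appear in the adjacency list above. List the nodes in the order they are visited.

Visit B; enqueue M → queue [M]
Visit M; enqueue F, I, D, C → queue [F, I, D, C]
Visit F; enqueue A, K → queue [I, D, C, A, K]
Visit I; enqueue H → queue [D, C, A, K, H]
Visit D; enqueue E → queue [C, A, K, H, E]
Visit C; enqueue G → queue [A, K, H, E, G]
Visit A → queue [K, H, E, G]
Visit K; enqueue J, L → queue [H, E, G, J, L]
Visit H → queue [E, G, J, L]
Visit E → queue [G, J, L]
Visit G → queue [J, L]
Visit J → queue [L]
Visit L → queue []

B, M, F, I, D, C, A, K, H, E, G, J, L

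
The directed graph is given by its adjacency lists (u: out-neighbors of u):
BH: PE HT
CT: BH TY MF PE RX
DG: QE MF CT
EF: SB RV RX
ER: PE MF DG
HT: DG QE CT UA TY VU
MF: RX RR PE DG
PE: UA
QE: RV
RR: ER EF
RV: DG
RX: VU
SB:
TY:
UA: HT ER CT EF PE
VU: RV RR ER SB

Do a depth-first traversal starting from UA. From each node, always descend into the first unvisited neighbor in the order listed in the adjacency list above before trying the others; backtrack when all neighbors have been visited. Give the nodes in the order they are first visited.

Visit UA
UA → HT
HT → DG
DG → QE
QE → RV
DG → MF
MF → RX
RX → VU
VU → RR
RR → ER
ER → PE
RR → EF
EF → SB
DG → CT
CT → BH
CT → TY

UA, HT, DG, QE, RV, MF, RX, VU, RR, ER, PE, EF, SB, CT, BH, TY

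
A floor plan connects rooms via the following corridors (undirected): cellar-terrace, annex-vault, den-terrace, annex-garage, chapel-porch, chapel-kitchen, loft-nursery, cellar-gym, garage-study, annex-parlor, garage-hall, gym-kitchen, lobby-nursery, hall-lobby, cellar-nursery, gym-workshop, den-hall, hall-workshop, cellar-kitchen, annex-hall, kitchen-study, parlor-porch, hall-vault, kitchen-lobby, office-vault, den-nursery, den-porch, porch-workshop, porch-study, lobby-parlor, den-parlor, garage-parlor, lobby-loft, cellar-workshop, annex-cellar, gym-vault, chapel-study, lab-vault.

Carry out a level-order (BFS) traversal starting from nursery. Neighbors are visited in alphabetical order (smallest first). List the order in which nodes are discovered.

Visit nursery; enqueue cellar, den, lobby, loft → queue [cellar, den, lobby, loft]
Visit cellar; enqueue annex, gym, kitchen, terrace, workshop → queue [den, lobby, loft, annex, gym, kitchen, terrace, workshop]
Visit den; enqueue hall, parlor, porch → queue [lobby, loft, annex, gym, kitchen, terrace, workshop, hall, parlor, porch]
Visit lobby → queue [loft, annex, gym, kitchen, terrace, workshop, hall, parlor, porch]
Visit loft → queue [annex, gym, kitchen, terrace, workshop, hall, parlor, porch]
Visit annex; enqueue garage, vault → queue [gym, kitchen, terrace, workshop, hall, parlor, porch, garage, vault]
Visit gym → queue [kitchen, terrace, workshop, hall, parlor, porch, garage, vault]
Visit kitchen; enqueue chapel, study → queue [terrace, workshop, hall, parlor, porch, garage, vault, chapel, study]
Visit terrace → queue [workshop, hall, parlor, porch, garage, vault, chapel, study]
Visit workshop → queue [hall, parlor, porch, garage, vault, chapel, study]
Visit hall → queue [parlor, porch, garage, vault, chapel, study]
Visit parlor → queue [porch, garage, vault, chapel, study]
Visit porch → queue [garage, vault, chapel, study]
Visit garage → queue [vault, chapel, study]
Visit vault; enqueue lab, office → queue [chapel, study, lab, office]
Visit chapel → queue [study, lab, office]
Visit study → queue [lab, office]
Visit lab → queue [office]
Visit office → queue []

nursery, cellar, den, lobby, loft, annex, gym, kitchen, terrace, workshop, hall, parlor, porch, garage, vault, chapel, study, lab, office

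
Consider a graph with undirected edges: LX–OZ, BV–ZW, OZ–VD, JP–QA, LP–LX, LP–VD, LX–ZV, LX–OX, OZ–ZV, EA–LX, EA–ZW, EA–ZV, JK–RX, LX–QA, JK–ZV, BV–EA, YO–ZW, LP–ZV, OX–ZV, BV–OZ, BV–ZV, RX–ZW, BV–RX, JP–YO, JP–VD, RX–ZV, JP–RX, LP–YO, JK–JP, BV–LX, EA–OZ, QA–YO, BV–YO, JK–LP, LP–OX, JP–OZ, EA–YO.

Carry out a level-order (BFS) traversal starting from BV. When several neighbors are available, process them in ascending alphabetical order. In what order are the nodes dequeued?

BV -> EA -> LX -> OZ -> RX -> YO -> ZV -> ZW -> LP -> OX -> QA -> JP -> VD -> JK

Visit BV; enqueue EA, LX, OZ, RX, YO, ZV, ZW → queue [EA, LX, OZ, RX, YO, ZV, ZW]
Visit EA → queue [LX, OZ, RX, YO, ZV, ZW]
Visit LX; enqueue LP, OX, QA → queue [OZ, RX, YO, ZV, ZW, LP, OX, QA]
Visit OZ; enqueue JP, VD → queue [RX, YO, ZV, ZW, LP, OX, QA, JP, VD]
Visit RX; enqueue JK → queue [YO, ZV, ZW, LP, OX, QA, JP, VD, JK]
Visit YO → queue [ZV, ZW, LP, OX, QA, JP, VD, JK]
Visit ZV → queue [ZW, LP, OX, QA, JP, VD, JK]
Visit ZW → queue [LP, OX, QA, JP, VD, JK]
Visit LP → queue [OX, QA, JP, VD, JK]
Visit OX → queue [QA, JP, VD, JK]
Visit QA → queue [JP, VD, JK]
Visit JP → queue [VD, JK]
Visit VD → queue [JK]
Visit JK → queue []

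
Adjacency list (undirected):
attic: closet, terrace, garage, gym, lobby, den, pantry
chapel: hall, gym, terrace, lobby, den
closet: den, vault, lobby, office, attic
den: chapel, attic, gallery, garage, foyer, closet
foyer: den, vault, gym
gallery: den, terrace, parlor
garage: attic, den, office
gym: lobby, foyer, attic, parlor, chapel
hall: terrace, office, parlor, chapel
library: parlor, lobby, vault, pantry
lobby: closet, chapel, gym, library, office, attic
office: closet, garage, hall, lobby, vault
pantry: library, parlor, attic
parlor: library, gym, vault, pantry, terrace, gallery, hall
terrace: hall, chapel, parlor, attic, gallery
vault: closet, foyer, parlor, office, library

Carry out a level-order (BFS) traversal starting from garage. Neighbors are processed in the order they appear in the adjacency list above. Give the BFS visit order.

Visit garage; enqueue attic, den, office → queue [attic, den, office]
Visit attic; enqueue closet, terrace, gym, lobby, pantry → queue [den, office, closet, terrace, gym, lobby, pantry]
Visit den; enqueue chapel, gallery, foyer → queue [office, closet, terrace, gym, lobby, pantry, chapel, gallery, foyer]
Visit office; enqueue hall, vault → queue [closet, terrace, gym, lobby, pantry, chapel, gallery, foyer, hall, vault]
Visit closet → queue [terrace, gym, lobby, pantry, chapel, gallery, foyer, hall, vault]
Visit terrace; enqueue parlor → queue [gym, lobby, pantry, chapel, gallery, foyer, hall, vault, parlor]
Visit gym → queue [lobby, pantry, chapel, gallery, foyer, hall, vault, parlor]
Visit lobby; enqueue library → queue [pantry, chapel, gallery, foyer, hall, vault, parlor, library]
Visit pantry → queue [chapel, gallery, foyer, hall, vault, parlor, library]
Visit chapel → queue [gallery, foyer, hall, vault, parlor, library]
Visit gallery → queue [foyer, hall, vault, parlor, library]
Visit foyer → queue [hall, vault, parlor, library]
Visit hall → queue [vault, parlor, library]
Visit vault → queue [parlor, library]
Visit parlor → queue [library]
Visit library → queue []

garage, attic, den, office, closet, terrace, gym, lobby, pantry, chapel, gallery, foyer, hall, vault, parlor, library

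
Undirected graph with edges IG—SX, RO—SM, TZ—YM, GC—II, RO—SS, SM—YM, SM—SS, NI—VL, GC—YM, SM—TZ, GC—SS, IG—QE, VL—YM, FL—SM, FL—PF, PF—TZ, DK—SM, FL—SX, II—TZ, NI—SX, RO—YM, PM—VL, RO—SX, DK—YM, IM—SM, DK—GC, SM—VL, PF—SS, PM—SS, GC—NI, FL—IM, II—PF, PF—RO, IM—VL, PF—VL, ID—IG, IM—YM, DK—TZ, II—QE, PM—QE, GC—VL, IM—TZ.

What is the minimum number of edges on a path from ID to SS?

4

Level 0: ID
Level 1: IG
Level 2: QE, SX
Level 3: FL, II, NI, PM, RO
Level 4: GC, IM, PF, SM, SS, TZ, VL, YM
Level 5: DK
SS first appears at level 4.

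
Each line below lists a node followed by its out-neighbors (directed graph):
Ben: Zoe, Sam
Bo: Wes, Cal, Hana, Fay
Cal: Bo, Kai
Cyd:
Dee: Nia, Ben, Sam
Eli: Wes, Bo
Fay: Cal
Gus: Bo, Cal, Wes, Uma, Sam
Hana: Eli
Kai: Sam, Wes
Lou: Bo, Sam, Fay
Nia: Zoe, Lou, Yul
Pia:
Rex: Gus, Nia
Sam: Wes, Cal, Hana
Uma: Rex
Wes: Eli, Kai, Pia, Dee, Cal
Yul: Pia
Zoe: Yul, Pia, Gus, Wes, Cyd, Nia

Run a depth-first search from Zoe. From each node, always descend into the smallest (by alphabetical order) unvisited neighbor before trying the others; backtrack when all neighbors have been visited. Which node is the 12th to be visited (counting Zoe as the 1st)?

Visit Zoe
Zoe → Cyd
Zoe → Gus
Gus → Bo
Bo → Cal
Cal → Kai
Kai → Sam
Sam → Hana
Hana → Eli
Eli → Wes
Wes → Dee
Dee → Ben
Dee → Nia
Nia → Lou
Lou → Fay
Nia → Yul
Yul → Pia
Gus → Uma
Uma → Rex

Visit order: Zoe, Cyd, Gus, Bo, Cal, Kai, Sam, Hana, Eli, Wes, Dee, Ben, Nia, Lou, Fay, Yul, Pia, Uma, Rex

Ben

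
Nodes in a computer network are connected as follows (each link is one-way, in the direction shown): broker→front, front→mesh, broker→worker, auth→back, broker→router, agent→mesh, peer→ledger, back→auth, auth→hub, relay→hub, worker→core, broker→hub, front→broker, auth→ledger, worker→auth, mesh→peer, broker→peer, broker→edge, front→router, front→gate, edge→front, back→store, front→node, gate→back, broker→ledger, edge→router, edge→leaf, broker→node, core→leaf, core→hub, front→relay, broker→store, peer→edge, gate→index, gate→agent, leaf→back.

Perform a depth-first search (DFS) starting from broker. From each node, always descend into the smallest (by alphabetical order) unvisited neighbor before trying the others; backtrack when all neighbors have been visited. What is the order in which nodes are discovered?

broker, edge, front, gate, agent, mesh, peer, ledger, back, auth, hub, store, index, node, relay, router, leaf, worker, core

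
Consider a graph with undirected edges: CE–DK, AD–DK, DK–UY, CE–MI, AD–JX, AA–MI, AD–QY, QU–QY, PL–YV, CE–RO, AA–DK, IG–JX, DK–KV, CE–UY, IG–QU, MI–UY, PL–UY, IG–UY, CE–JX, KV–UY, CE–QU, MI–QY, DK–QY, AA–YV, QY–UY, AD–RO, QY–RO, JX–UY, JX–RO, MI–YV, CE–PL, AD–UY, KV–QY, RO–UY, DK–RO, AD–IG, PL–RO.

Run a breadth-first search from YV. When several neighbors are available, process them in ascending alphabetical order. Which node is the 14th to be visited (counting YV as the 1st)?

IG

Visit YV; enqueue AA, MI, PL → queue [AA, MI, PL]
Visit AA; enqueue DK → queue [MI, PL, DK]
Visit MI; enqueue CE, QY, UY → queue [PL, DK, CE, QY, UY]
Visit PL; enqueue RO → queue [DK, CE, QY, UY, RO]
Visit DK; enqueue AD, KV → queue [CE, QY, UY, RO, AD, KV]
Visit CE; enqueue JX, QU → queue [QY, UY, RO, AD, KV, JX, QU]
Visit QY → queue [UY, RO, AD, KV, JX, QU]
Visit UY; enqueue IG → queue [RO, AD, KV, JX, QU, IG]
Visit RO → queue [AD, KV, JX, QU, IG]
Visit AD → queue [KV, JX, QU, IG]
Visit KV → queue [JX, QU, IG]
Visit JX → queue [QU, IG]
Visit QU → queue [IG]
Visit IG → queue []

Visit order: YV, AA, MI, PL, DK, CE, QY, UY, RO, AD, KV, JX, QU, IG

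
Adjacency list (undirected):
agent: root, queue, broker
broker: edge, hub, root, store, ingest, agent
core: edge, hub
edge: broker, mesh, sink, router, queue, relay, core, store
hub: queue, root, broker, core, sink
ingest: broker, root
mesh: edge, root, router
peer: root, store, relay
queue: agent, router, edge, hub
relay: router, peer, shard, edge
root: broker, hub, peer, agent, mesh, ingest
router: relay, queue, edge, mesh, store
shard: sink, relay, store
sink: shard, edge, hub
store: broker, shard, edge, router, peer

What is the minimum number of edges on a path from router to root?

Level 0: router
Level 1: edge, mesh, queue, relay, store
Level 2: agent, broker, core, hub, peer, root, shard, sink
Level 3: ingest
root first appears at level 2.

2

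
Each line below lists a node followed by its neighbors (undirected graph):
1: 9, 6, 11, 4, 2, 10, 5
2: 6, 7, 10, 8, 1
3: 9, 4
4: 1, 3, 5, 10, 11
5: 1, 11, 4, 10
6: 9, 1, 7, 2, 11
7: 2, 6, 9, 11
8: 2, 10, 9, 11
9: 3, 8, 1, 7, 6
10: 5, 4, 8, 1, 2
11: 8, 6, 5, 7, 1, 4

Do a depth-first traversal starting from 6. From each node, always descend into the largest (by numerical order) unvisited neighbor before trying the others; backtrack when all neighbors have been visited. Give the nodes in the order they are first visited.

Visit 6
6 → 11
11 → 8
8 → 10
10 → 5
5 → 4
4 → 3
3 → 9
9 → 7
7 → 2
2 → 1

6 11 8 10 5 4 3 9 7 2 1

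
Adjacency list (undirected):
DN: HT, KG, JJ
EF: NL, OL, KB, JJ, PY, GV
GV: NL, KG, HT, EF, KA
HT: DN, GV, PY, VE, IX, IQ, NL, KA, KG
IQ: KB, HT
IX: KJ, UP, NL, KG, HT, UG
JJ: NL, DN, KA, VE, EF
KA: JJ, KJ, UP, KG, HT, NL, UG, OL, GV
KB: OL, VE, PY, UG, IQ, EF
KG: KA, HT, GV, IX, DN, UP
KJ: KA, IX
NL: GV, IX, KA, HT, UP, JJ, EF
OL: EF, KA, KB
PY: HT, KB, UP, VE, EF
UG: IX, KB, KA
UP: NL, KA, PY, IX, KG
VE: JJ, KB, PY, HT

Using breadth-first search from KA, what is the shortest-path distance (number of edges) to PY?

Level 0: KA
Level 1: GV, HT, JJ, KG, KJ, NL, OL, UG, UP
Level 2: DN, EF, IQ, IX, KB, PY, VE
PY first appears at level 2.

2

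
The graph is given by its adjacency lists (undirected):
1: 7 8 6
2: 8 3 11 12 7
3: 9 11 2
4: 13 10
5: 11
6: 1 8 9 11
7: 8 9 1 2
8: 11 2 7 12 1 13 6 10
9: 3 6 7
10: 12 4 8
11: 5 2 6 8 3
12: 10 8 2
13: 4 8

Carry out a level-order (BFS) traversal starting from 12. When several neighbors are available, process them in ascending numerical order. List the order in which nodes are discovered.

12 -> 2 -> 8 -> 10 -> 3 -> 7 -> 11 -> 1 -> 6 -> 13 -> 4 -> 9 -> 5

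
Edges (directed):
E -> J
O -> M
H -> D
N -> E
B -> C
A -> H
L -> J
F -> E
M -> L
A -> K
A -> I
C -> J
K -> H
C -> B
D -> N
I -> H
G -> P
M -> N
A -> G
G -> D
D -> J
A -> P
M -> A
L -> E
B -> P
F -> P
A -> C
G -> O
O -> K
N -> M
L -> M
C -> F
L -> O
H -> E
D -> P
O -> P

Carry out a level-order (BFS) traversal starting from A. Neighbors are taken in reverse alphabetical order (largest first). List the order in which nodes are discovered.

Visit A; enqueue P, K, I, H, G, C → queue [P, K, I, H, G, C]
Visit P → queue [K, I, H, G, C]
Visit K → queue [I, H, G, C]
Visit I → queue [H, G, C]
Visit H; enqueue E, D → queue [G, C, E, D]
Visit G; enqueue O → queue [C, E, D, O]
Visit C; enqueue J, F, B → queue [E, D, O, J, F, B]
Visit E → queue [D, O, J, F, B]
Visit D; enqueue N → queue [O, J, F, B, N]
Visit O; enqueue M → queue [J, F, B, N, M]
Visit J → queue [F, B, N, M]
Visit F → queue [B, N, M]
Visit B → queue [N, M]
Visit N → queue [M]
Visit M; enqueue L → queue [L]
Visit L → queue []

A, P, K, I, H, G, C, E, D, O, J, F, B, N, M, L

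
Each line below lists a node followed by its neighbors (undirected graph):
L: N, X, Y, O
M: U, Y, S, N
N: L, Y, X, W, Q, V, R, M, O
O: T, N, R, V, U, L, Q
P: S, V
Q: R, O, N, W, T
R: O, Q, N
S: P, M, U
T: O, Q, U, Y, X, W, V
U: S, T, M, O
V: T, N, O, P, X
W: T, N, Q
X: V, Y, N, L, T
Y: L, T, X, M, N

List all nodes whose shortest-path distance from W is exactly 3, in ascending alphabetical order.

P, S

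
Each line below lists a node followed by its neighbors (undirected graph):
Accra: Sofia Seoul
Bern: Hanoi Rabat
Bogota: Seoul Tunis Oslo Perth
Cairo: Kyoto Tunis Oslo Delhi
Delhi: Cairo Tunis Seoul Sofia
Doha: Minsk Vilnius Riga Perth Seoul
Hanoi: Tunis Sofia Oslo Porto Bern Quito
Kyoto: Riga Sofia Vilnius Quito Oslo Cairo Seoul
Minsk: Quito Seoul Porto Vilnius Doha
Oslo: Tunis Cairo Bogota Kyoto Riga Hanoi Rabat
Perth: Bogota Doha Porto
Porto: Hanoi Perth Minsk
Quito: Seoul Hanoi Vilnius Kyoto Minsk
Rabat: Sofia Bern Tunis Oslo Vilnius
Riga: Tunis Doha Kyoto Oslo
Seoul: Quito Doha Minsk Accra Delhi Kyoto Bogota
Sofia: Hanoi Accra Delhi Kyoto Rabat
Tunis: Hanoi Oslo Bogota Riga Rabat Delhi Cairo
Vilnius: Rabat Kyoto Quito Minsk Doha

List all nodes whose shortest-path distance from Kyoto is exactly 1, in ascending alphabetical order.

Level 0: Kyoto
Level 1: Cairo, Oslo, Quito, Riga, Seoul, Sofia, Vilnius
Level 2: Accra, Bogota, Delhi, Doha, Hanoi, Minsk, Rabat, Tunis
Level 3: Bern, Perth, Porto

Cairo, Oslo, Quito, Riga, Seoul, Sofia, Vilnius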